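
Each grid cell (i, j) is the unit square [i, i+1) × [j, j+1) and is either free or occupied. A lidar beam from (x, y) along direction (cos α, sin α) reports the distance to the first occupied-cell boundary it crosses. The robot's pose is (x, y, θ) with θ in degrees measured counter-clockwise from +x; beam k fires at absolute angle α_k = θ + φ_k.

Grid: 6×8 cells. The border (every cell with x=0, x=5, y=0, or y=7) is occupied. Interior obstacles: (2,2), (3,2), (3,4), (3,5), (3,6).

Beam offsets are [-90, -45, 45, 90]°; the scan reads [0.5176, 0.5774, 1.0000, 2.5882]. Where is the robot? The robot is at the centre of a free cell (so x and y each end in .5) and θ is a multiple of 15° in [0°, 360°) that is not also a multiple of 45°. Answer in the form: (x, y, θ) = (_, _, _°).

(x, y, θ) = (4.5, 1.5, 15°)

Candidates: 19 free-cell centres × 16 headings = 304 poses. Raycast each; keep the one whose scan matches to 4 dp.
  (4.5, 1.5, 240°): beam 1 = 1.0000 ≠ 0.5176 ✗
  (1.5, 4.5, 60°): beam 1 = 4.0415 ≠ 0.5176 ✗
  (4.5, 3.5, 75°): beam 4 = 3.6235 ≠ 2.5882 ✗
  (1.5, 3.5, 300°): beam 1 = 0.5774 ≠ 0.5176 ✗
  …
  (4.5, 1.5, 15°): r_1=0.5176, r_2=0.5774, r_3=1.0000, r_4=2.5882 — all match ✓
Only this pose fits every beam.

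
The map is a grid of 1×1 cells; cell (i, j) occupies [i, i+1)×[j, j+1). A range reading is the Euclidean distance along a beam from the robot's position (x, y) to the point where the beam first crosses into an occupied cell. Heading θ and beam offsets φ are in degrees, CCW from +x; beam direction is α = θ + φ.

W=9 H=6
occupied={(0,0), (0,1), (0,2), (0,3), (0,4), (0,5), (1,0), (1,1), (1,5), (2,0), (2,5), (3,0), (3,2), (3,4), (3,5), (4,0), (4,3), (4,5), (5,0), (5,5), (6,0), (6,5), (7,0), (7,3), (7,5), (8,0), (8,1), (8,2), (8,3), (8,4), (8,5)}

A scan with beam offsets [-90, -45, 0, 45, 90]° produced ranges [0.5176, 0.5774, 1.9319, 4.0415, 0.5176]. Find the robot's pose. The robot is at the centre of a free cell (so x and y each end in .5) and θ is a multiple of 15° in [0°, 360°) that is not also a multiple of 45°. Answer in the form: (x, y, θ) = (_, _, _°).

(x, y, θ) = (3.5, 1.5, 345°)

The pose lattice has 23·16 = 368 candidates. Test each by forward raycasting.
  (1.5, 4.5, 240°): beam 1 = 0.5774 ≠ 0.5176 ✗
  (3.5, 1.5, 60°): beam 1 = 1.0000 ≠ 0.5176 ✗
  (4.5, 1.5, 105°): beam 1 = 3.6235 ≠ 0.5176 ✗
  …
  (3.5, 1.5, 345°): r_1=0.5176, r_2=0.5774, r_3=1.9319, r_4=4.0415, r_5=0.5176 — all match ✓
Only this pose fits every beam.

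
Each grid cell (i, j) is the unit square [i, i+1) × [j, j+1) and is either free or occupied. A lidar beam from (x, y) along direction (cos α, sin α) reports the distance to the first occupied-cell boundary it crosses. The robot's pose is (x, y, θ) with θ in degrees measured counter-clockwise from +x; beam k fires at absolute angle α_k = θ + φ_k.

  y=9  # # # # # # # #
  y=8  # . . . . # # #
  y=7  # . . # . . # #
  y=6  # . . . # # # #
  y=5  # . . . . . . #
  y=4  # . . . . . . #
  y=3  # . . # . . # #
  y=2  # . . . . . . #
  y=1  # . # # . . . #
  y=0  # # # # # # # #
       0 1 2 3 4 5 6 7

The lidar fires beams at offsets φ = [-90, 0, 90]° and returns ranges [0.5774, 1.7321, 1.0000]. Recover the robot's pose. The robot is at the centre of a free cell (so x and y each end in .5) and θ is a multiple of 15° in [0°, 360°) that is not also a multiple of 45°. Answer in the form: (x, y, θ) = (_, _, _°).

(x, y, θ) = (2.5, 8.5, 210°)

Candidates: 37 free-cell centres × 16 headings = 592 poses. Raycast each; keep the one whose scan matches to 4 dp.
  (3.5, 2.5, 60°): beam 1 = 3.0000 ≠ 0.5774 ✗
  (4.5, 3.5, 345°): beam 1 = 1.9319 ≠ 0.5774 ✗
  (3.5, 2.5, 165°): beam 1 = 0.5176 ≠ 0.5774 ✗
  …
  (2.5, 8.5, 210°): r_1=0.5774, r_2=1.7321, r_3=1.0000 — all match ✓
Unique over the lattice → pose = (2.5, 8.5, 210°).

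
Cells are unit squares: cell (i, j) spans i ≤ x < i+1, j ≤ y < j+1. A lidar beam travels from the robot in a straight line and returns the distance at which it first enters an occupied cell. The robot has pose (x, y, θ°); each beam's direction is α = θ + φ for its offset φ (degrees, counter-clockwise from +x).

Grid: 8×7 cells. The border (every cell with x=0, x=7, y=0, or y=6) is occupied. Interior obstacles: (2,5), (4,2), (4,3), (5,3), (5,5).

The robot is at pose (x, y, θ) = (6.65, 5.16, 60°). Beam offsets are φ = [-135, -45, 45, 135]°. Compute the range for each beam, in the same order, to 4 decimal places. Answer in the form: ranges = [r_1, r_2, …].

beam 1: φ=-135°, α=285°
  dir = (cos 285°, sin 285°) = (0.2588, -0.9659); from cell (6,5)
  next x-line at t=1.3523, next y-line at t=0.1656; Δt_x=3.8637, Δt_y=1.0353
    y: enter (6,4) at t=0.1656
    y: enter (6,3) at t=1.2009
    x: enter (7,3) at t=1.3523 ← occupied
  → r_1 = 1.3523
beam 2: φ=-45°, α=15°
  dir = (cos 15°, sin 15°) = (0.9659, 0.2588); from cell (6,5)
  next x-line at t=0.3623, next y-line at t=3.2455; Δt_x=1.0353, Δt_y=3.8637
    x: enter (7,5) at t=0.3623 ← occupied
  → r_2 = 0.3623
beam 3: φ=45°, α=105°
  dir = (cos 105°, sin 105°) = (-0.2588, 0.9659); from cell (6,5)
  next x-line at t=2.5114, next y-line at t=0.8696; Δt_x=3.8637, Δt_y=1.0353
    y: enter (6,6) at t=0.8696 ← occupied
  → r_3 = 0.8696
beam 4: φ=135°, α=195°
  dir = (cos 195°, sin 195°) = (-0.9659, -0.2588); from cell (6,5)
  next x-line at t=0.6729, next y-line at t=0.6182; Δt_x=1.0353, Δt_y=3.8637
    y: enter (6,4) at t=0.6182
    x: enter (5,4) at t=0.6729
    x: enter (4,4) at t=1.7082
    x: enter (3,4) at t=2.7435
    x: enter (2,4) at t=3.7788
    y: enter (2,3) at t=4.4819
    x: enter (1,3) at t=4.8140
    x: enter (0,3) at t=5.8493 ← occupied
  → r_4 = 5.8493

ranges = [1.3523, 0.3623, 0.8696, 5.8493]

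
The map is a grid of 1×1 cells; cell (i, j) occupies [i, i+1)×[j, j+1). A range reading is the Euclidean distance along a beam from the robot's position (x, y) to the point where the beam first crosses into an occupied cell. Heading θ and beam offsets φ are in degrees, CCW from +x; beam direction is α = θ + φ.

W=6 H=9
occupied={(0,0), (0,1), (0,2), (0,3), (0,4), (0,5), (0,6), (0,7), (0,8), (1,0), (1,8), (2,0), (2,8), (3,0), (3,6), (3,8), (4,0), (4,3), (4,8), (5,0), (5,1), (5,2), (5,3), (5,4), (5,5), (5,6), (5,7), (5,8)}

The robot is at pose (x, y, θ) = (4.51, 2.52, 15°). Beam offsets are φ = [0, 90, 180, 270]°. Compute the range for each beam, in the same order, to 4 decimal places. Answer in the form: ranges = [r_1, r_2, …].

beam 1: φ=0°, α=15°
  dir = (cos 15°, sin 15°) = (0.9659, 0.2588); from cell (4,2)
  next x-line at t=0.5073, next y-line at t=1.8546; Δt_x=1.0353, Δt_y=3.8637
    x: enter (5,2) at t=0.5073 ← occupied
  → r_1 = 0.5073
beam 2: φ=90°, α=105°
  dir = (cos 105°, sin 105°) = (-0.2588, 0.9659); from cell (4,2)
  next x-line at t=1.9705, next y-line at t=0.4969; Δt_x=3.8637, Δt_y=1.0353
    y: enter (4,3) at t=0.4969 ← occupied
  → r_2 = 0.4969
beam 3: φ=180°, α=195°
  dir = (cos 195°, sin 195°) = (-0.9659, -0.2588); from cell (4,2)
  next x-line at t=0.5280, next y-line at t=2.0091; Δt_x=1.0353, Δt_y=3.8637
    x: enter (3,2) at t=0.5280
    x: enter (2,2) at t=1.5633
    y: enter (2,1) at t=2.0091
    x: enter (1,1) at t=2.5985
    x: enter (0,1) at t=3.6338 ← occupied
  → r_3 = 3.6338
beam 4: φ=270°, α=285°
  dir = (cos 285°, sin 285°) = (0.2588, -0.9659); from cell (4,2)
  next x-line at t=1.8932, next y-line at t=0.5383; Δt_x=3.8637, Δt_y=1.0353
    y: enter (4,1) at t=0.5383
    y: enter (4,0) at t=1.5736 ← occupied
  → r_4 = 1.5736

ranges = [0.5073, 0.4969, 3.6338, 1.5736]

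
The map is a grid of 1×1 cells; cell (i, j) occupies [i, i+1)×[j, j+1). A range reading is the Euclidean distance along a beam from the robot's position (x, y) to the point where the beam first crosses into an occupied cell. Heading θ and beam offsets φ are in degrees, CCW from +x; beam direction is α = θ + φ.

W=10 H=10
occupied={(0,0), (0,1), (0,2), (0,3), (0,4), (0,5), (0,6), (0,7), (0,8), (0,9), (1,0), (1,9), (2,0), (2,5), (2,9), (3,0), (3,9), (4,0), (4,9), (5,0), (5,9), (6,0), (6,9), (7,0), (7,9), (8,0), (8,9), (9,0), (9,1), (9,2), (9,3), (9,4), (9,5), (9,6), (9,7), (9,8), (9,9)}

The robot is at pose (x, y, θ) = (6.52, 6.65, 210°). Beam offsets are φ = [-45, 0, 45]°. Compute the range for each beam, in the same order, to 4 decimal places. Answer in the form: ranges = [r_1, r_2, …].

ranges = [5.7147, 6.3739, 5.8493]

beam 1: φ=-45°, α=165°
  d=(-0.9659,0.2588)  start (6,6)  tX=0.5383 tY=1.3523  stride 1/|dx|=1.0353 1/|dy|=3.8637
    cross x-line → (5,6), t=0.5383
    cross y-line → (5,7), t=1.3523
    cross x-line → (4,7), t=1.5736
    cross x-line → (3,7), t=2.6089
    cross x-line → (2,7), t=3.6442
    cross x-line → (1,7), t=4.6794
    cross y-line → (1,8), t=5.2160
    cross x-line → (0,8), t=5.7147 (wall)
  → r_1 = 5.7147
beam 2: φ=0°, α=210°
  d=(-0.8660,-0.5000)  start (6,6)  tX=0.6004 tY=1.3000  stride 1/|dx|=1.1547 1/|dy|=2.0000
    cross x-line → (5,6), t=0.6004
    cross y-line → (5,5), t=1.3000
    cross x-line → (4,5), t=1.7551
    cross x-line → (3,5), t=2.9098
    cross y-line → (3,4), t=3.3000
    cross x-line → (2,4), t=4.0645
    cross x-line → (1,4), t=5.2192
    cross y-line → (1,3), t=5.3000
    cross x-line → (0,3), t=6.3739 (wall)
  → r_2 = 6.3739
beam 3: φ=45°, α=255°
  d=(-0.2588,-0.9659)  start (6,6)  tX=2.0091 tY=0.6729  stride 1/|dx|=3.8637 1/|dy|=1.0353
    cross y-line → (6,5), t=0.6729
    cross y-line → (6,4), t=1.7082
    cross x-line → (5,4), t=2.0091
    cross y-line → (5,3), t=2.7435
    cross y-line → (5,2), t=3.7788
    cross y-line → (5,1), t=4.8140
    cross y-line → (5,0), t=5.8493 (wall)
  → r_3 = 5.8493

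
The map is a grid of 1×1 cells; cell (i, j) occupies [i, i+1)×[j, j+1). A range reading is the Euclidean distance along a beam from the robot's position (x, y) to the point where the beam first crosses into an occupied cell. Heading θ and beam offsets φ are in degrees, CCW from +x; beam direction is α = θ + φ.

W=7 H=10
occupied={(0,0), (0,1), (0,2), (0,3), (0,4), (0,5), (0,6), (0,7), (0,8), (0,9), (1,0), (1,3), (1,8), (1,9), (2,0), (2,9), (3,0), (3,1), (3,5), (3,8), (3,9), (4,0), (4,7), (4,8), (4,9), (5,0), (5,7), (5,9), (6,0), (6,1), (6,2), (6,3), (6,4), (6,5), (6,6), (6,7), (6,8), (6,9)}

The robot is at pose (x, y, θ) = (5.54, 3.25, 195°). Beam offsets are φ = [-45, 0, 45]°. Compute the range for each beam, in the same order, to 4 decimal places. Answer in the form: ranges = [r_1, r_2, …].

ranges = [5.2423, 4.7002, 2.5981]

beam 1: φ=-45°, α=150°
  cosα=-0.8660 sinα=0.5000 | (5,3) | tMaxX 0.6235 tMaxY 1.5000 | tΔX 1.1547 tΔY 2.0000
    t=0.6235 [x] (4,3)
    t=1.5000 [y] (4,4)
    t=1.7782 [x] (3,4)
    t=2.9329 [x] (2,4)
    t=3.5000 [y] (2,5)
    t=4.0876 [x] (1,5)
    t=5.2423 [x] (0,5) — stop
  → r_1 = 5.2423
beam 2: φ=0°, α=195°
  cosα=-0.9659 sinα=-0.2588 | (5,3) | tMaxX 0.5590 tMaxY 0.9659 | tΔX 1.0353 tΔY 3.8637
    t=0.5590 [x] (4,3)
    t=0.9659 [y] (4,2)
    t=1.5943 [x] (3,2)
    t=2.6296 [x] (2,2)
    t=3.6649 [x] (1,2)
    t=4.7002 [x] (0,2) — stop
  → r_2 = 4.7002
beam 3: φ=45°, α=240°
  cosα=-0.5000 sinα=-0.8660 | (5,3) | tMaxX 1.0800 tMaxY 0.2887 | tΔX 2.0000 tΔY 1.1547
    t=0.2887 [y] (5,2)
    t=1.0800 [x] (4,2)
    t=1.4434 [y] (4,1)
    t=2.5981 [y] (4,0) — stop
  → r_3 = 2.5981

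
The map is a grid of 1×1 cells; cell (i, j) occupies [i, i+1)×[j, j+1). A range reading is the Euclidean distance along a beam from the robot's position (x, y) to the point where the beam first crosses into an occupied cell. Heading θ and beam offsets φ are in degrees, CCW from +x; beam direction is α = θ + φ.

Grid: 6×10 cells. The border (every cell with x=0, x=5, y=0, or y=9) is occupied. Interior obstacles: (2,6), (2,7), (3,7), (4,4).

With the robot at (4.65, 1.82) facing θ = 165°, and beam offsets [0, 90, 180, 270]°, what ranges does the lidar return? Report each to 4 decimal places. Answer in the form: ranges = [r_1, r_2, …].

ranges = [3.7788, 0.8489, 0.3623, 1.3523]

beam 1: φ=0°, α=165°
  direction (-0.9659, 0.2588); cell (4,1); t to first gridline: x 0.6729, y 0.6955 (then +1.0353 / +3.8637)
    (3,1) via x @ 0.6729
    (3,2) via y @ 0.6955
    (2,2) via x @ 1.7082
    (1,2) via x @ 2.7435
    (0,2) via x @ 3.7788  # hit
  → r_1 = 3.7788
beam 2: φ=90°, α=255°
  direction (-0.2588, -0.9659); cell (4,1); t to first gridline: x 2.5114, y 0.8489 (then +3.8637 / +1.0353)
    (4,0) via y @ 0.8489  # hit
  → r_2 = 0.8489
beam 3: φ=180°, α=345°
  direction (0.9659, -0.2588); cell (4,1); t to first gridline: x 0.3623, y 3.1682 (then +1.0353 / +3.8637)
    (5,1) via x @ 0.3623  # hit
  → r_3 = 0.3623
beam 4: φ=270°, α=75°
  direction (0.2588, 0.9659); cell (4,1); t to first gridline: x 1.3523, y 0.1863 (then +3.8637 / +1.0353)
    (4,2) via y @ 0.1863
    (4,3) via y @ 1.2216
    (5,3) via x @ 1.3523  # hit
  → r_4 = 1.3523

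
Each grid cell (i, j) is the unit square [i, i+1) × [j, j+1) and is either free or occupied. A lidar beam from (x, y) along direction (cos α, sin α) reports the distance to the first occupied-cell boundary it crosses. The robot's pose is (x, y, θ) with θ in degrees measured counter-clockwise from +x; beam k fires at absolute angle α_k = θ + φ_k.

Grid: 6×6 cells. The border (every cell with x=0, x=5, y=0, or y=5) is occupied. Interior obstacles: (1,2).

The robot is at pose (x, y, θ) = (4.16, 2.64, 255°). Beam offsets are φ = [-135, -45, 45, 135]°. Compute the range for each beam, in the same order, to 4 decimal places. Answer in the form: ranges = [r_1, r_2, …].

ranges = [2.7251, 3.2800, 1.6800, 0.9699]

beam 1: φ=-135°, α=120°
  dir = (cos 120°, sin 120°) = (-0.5000, 0.8660); from cell (4,2)
  next x-line at t=0.3200, next y-line at t=0.4157; Δt_x=2.0000, Δt_y=1.1547
    x: enter (3,2) at t=0.3200
    y: enter (3,3) at t=0.4157
    y: enter (3,4) at t=1.5704
    x: enter (2,4) at t=2.3200
    y: enter (2,5) at t=2.7251 ← occupied
  → r_1 = 2.7251
beam 2: φ=-45°, α=210°
  dir = (cos 210°, sin 210°) = (-0.8660, -0.5000); from cell (4,2)
  next x-line at t=0.1848, next y-line at t=1.2800; Δt_x=1.1547, Δt_y=2.0000
    x: enter (3,2) at t=0.1848
    y: enter (3,1) at t=1.2800
    x: enter (2,1) at t=1.3395
    x: enter (1,1) at t=2.4942
    y: enter (1,0) at t=3.2800 ← occupied
  → r_2 = 3.2800
beam 3: φ=45°, α=300°
  dir = (cos 300°, sin 300°) = (0.5000, -0.8660); from cell (4,2)
  next x-line at t=1.6800, next y-line at t=0.7390; Δt_x=2.0000, Δt_y=1.1547
    y: enter (4,1) at t=0.7390
    x: enter (5,1) at t=1.6800 ← occupied
  → r_3 = 1.6800
beam 4: φ=135°, α=30°
  dir = (cos 30°, sin 30°) = (0.8660, 0.5000); from cell (4,2)
  next x-line at t=0.9699, next y-line at t=0.7200; Δt_x=1.1547, Δt_y=2.0000
    y: enter (4,3) at t=0.7200
    x: enter (5,3) at t=0.9699 ← occupied
  → r_4 = 0.9699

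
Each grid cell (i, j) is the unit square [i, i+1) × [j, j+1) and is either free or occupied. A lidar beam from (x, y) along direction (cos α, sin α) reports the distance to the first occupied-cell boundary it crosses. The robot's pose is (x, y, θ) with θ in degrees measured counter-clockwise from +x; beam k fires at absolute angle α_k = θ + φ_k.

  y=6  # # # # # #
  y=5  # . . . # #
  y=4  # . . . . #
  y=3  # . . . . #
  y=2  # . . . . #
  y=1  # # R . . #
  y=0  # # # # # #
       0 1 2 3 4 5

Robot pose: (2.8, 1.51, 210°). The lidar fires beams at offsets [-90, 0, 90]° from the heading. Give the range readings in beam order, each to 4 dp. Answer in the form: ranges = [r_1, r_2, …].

beam 1: φ=-90°, α=120°
  cosα=-0.5000 sinα=0.8660 | (2,1) | tMaxX 1.6000 tMaxY 0.5658 | tΔX 2.0000 tΔY 1.1547
    t=0.5658 [y] (2,2)
    t=1.6000 [x] (1,2)
    t=1.7205 [y] (1,3)
    t=2.8752 [y] (1,4)
    t=3.6000 [x] (0,4) — stop
  → r_1 = 3.6000
beam 2: φ=0°, α=210°
  cosα=-0.8660 sinα=-0.5000 | (2,1) | tMaxX 0.9238 tMaxY 1.0200 | tΔX 1.1547 tΔY 2.0000
    t=0.9238 [x] (1,1) — stop
  → r_2 = 0.9238
beam 3: φ=90°, α=300°
  cosα=0.5000 sinα=-0.8660 | (2,1) | tMaxX 0.4000 tMaxY 0.5889 | tΔX 2.0000 tΔY 1.1547
    t=0.4000 [x] (3,1)
    t=0.5889 [y] (3,0) — stop
  → r_3 = 0.5889

ranges = [3.6000, 0.9238, 0.5889]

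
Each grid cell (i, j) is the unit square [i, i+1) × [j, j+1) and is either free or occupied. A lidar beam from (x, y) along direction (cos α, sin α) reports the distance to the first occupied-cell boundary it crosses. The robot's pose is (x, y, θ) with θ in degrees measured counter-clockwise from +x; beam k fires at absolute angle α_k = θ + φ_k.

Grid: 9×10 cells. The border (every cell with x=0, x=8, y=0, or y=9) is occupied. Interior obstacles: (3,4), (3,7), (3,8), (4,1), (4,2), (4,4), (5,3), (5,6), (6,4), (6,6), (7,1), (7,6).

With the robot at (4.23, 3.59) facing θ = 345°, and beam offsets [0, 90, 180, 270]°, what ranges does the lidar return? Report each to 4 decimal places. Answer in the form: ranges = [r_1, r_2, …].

beam 1: φ=0°, α=345°
  d=(0.9659,-0.2588)  start (4,3)  tX=0.7972 tY=2.2796  stride 1/|dx|=1.0353 1/|dy|=3.8637
    cross x-line → (5,3), t=0.7972 (wall)
  → r_1 = 0.7972
beam 2: φ=90°, α=75°
  d=(0.2588,0.9659)  start (4,3)  tX=2.9751 tY=0.4245  stride 1/|dx|=3.8637 1/|dy|=1.0353
    cross y-line → (4,4), t=0.4245 (wall)
  → r_2 = 0.4245
beam 3: φ=180°, α=165°
  d=(-0.9659,0.2588)  start (4,3)  tX=0.2381 tY=1.5841  stride 1/|dx|=1.0353 1/|dy|=3.8637
    cross x-line → (3,3), t=0.2381
    cross x-line → (2,3), t=1.2734
    cross y-line → (2,4), t=1.5841
    cross x-line → (1,4), t=2.3087
    cross x-line → (0,4), t=3.3439 (wall)
  → r_3 = 3.3439
beam 4: φ=270°, α=255°
  d=(-0.2588,-0.9659)  start (4,3)  tX=0.8887 tY=0.6108  stride 1/|dx|=3.8637 1/|dy|=1.0353
    cross y-line → (4,2), t=0.6108 (wall)
  → r_4 = 0.6108

ranges = [0.7972, 0.4245, 3.3439, 0.6108]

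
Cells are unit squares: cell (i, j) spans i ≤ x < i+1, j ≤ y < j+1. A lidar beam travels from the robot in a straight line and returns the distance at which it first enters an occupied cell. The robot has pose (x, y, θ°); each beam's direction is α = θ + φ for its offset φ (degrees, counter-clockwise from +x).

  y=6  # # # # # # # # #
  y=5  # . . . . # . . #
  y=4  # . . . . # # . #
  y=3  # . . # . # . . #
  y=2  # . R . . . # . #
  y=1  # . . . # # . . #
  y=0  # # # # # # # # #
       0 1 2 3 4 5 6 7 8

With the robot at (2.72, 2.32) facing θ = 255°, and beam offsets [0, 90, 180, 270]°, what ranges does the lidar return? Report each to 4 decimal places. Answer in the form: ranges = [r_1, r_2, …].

ranges = [1.3666, 1.3252, 1.0818, 1.7807]

beam 1: φ=0°, α=255°
  cosα=-0.2588 sinα=-0.9659 | (2,2) | tMaxX 2.7819 tMaxY 0.3313 | tΔX 3.8637 tΔY 1.0353
    t=0.3313 [y] (2,1)
    t=1.3666 [y] (2,0) — stop
  → r_1 = 1.3666
beam 2: φ=90°, α=345°
  cosα=0.9659 sinα=-0.2588 | (2,2) | tMaxX 0.2899 tMaxY 1.2364 | tΔX 1.0353 tΔY 3.8637
    t=0.2899 [x] (3,2)
    t=1.2364 [y] (3,1)
    t=1.3252 [x] (4,1) — stop
  → r_2 = 1.3252
beam 3: φ=180°, α=75°
  cosα=0.2588 sinα=0.9659 | (2,2) | tMaxX 1.0818 tMaxY 0.7040 | tΔX 3.8637 tΔY 1.0353
    t=0.7040 [y] (2,3)
    t=1.0818 [x] (3,3) — stop
  → r_3 = 1.0818
beam 4: φ=270°, α=165°
  cosα=-0.9659 sinα=0.2588 | (2,2) | tMaxX 0.7454 tMaxY 2.6273 | tΔX 1.0353 tΔY 3.8637
    t=0.7454 [x] (1,2)
    t=1.7807 [x] (0,2) — stop
  → r_4 = 1.7807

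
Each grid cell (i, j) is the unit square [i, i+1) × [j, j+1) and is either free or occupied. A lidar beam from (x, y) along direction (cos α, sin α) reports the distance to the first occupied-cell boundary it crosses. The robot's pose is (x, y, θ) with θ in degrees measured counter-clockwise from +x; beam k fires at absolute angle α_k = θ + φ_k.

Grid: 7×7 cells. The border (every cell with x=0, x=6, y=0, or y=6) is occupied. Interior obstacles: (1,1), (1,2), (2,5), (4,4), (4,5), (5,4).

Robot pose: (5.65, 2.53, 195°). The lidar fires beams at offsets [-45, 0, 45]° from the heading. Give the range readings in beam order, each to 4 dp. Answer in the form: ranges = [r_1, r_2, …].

ranges = [5.3694, 3.7788, 1.7667]

beam 1: φ=-45°, α=150°
  d=(-0.8660,0.5000)  start (5,2)  tX=0.7506 tY=0.9400  stride 1/|dx|=1.1547 1/|dy|=2.0000
    cross x-line → (4,2), t=0.7506
    cross y-line → (4,3), t=0.9400
    cross x-line → (3,3), t=1.9053
    cross y-line → (3,4), t=2.9400
    cross x-line → (2,4), t=3.0600
    cross x-line → (1,4), t=4.2147
    cross y-line → (1,5), t=4.9400
    cross x-line → (0,5), t=5.3694 (wall)
  → r_1 = 5.3694
beam 2: φ=0°, α=195°
  d=(-0.9659,-0.2588)  start (5,2)  tX=0.6729 tY=2.0478  stride 1/|dx|=1.0353 1/|dy|=3.8637
    cross x-line → (4,2), t=0.6729
    cross x-line → (3,2), t=1.7082
    cross y-line → (3,1), t=2.0478
    cross x-line → (2,1), t=2.7435
    cross x-line → (1,1), t=3.7788 (wall)
  → r_2 = 3.7788
beam 3: φ=45°, α=240°
  d=(-0.5000,-0.8660)  start (5,2)  tX=1.3000 tY=0.6120  stride 1/|dx|=2.0000 1/|dy|=1.1547
    cross y-line → (5,1), t=0.6120
    cross x-line → (4,1), t=1.3000
    cross y-line → (4,0), t=1.7667 (wall)
  → r_3 = 1.7667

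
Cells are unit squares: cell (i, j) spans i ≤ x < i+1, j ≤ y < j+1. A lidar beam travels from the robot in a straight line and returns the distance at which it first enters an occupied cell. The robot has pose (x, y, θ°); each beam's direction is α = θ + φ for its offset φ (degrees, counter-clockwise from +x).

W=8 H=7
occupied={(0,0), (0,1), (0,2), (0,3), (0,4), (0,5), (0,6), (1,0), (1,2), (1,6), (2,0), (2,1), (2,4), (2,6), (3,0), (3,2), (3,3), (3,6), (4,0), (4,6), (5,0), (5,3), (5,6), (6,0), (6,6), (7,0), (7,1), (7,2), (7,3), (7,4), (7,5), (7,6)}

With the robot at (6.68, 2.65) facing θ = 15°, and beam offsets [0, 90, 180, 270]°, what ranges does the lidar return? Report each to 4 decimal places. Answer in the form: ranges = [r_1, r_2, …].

ranges = [0.3313, 3.4682, 3.8098, 1.2364]

beam 1: φ=0°, α=15°
  cosα=0.9659 sinα=0.2588 | (6,2) | tMaxX 0.3313 tMaxY 1.3523 | tΔX 1.0353 tΔY 3.8637
    t=0.3313 [x] (7,2) — stop
  → r_1 = 0.3313
beam 2: φ=90°, α=105°
  cosα=-0.2588 sinα=0.9659 | (6,2) | tMaxX 2.6273 tMaxY 0.3623 | tΔX 3.8637 tΔY 1.0353
    t=0.3623 [y] (6,3)
    t=1.3976 [y] (6,4)
    t=2.4329 [y] (6,5)
    t=2.6273 [x] (5,5)
    t=3.4682 [y] (5,6) — stop
  → r_2 = 3.4682
beam 3: φ=180°, α=195°
  cosα=-0.9659 sinα=-0.2588 | (6,2) | tMaxX 0.7040 tMaxY 2.5114 | tΔX 1.0353 tΔY 3.8637
    t=0.7040 [x] (5,2)
    t=1.7393 [x] (4,2)
    t=2.5114 [y] (4,1)
    t=2.7745 [x] (3,1)
    t=3.8098 [x] (2,1) — stop
  → r_3 = 3.8098
beam 4: φ=270°, α=285°
  cosα=0.2588 sinα=-0.9659 | (6,2) | tMaxX 1.2364 tMaxY 0.6729 | tΔX 3.8637 tΔY 1.0353
    t=0.6729 [y] (6,1)
    t=1.2364 [x] (7,1) — stop
  → r_4 = 1.2364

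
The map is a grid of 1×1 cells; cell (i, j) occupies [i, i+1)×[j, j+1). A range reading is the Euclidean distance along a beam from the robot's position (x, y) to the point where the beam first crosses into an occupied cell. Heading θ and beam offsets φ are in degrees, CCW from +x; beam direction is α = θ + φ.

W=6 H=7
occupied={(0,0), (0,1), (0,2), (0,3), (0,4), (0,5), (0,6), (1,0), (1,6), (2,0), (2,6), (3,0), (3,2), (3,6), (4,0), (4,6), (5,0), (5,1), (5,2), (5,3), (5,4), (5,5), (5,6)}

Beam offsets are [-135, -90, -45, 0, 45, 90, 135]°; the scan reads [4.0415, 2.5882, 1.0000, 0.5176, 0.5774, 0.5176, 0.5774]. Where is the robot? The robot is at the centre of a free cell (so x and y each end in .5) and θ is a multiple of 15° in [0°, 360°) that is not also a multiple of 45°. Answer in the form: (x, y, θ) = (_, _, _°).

(x, y, θ) = (4.5, 5.5, 345°)

Candidates: 19 free-cell centres × 16 headings = 304 poses. Raycast each; keep the one whose scan matches to 4 dp.
  (3.5, 3.5, 285°): beam 1 = 2.8868 ≠ 4.0415 ✗
  (2.5, 1.5, 150°): beam 1 = 2.5882 ≠ 4.0415 ✗
  (1.5, 1.5, 75°): beam 1 = 0.5774 ≠ 4.0415 ✗
  (2.5, 1.5, 345°): beam 1 = 1.0000 ≠ 4.0415 ✗
  (4.5, 1.5, 15°): beam 1 = 0.5774 ≠ 4.0415 ✗
  …
  (4.5, 5.5, 345°): r_1=4.0415, r_2=2.5882, r_3=1.0000, r_4=0.5176, r_5=0.5774, r_6=0.5176, r_7=0.5774 — all match ✓
No second candidate reproduces the full scan.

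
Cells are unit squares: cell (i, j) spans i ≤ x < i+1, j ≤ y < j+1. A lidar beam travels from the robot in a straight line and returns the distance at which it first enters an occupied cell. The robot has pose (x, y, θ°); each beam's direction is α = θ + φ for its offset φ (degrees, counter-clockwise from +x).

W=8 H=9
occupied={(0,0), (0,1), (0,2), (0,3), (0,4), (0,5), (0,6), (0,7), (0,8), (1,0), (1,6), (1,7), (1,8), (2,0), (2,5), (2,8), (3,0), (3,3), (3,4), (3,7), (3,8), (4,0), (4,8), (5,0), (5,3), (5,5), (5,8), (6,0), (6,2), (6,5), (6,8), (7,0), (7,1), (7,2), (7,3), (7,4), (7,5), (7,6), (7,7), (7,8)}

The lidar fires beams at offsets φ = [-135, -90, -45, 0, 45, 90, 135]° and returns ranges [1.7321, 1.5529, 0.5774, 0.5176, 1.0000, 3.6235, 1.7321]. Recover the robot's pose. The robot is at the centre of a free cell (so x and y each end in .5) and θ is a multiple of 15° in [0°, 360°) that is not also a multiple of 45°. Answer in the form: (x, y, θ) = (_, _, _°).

Enumerate (i+0.5, j+0.5, θ) over the 32 free cells and 16 admissible headings. For each, cast all 7 beams and compare to the given ranges.
  (5.5, 6.5, 300°): beam 1 = 1.9319 ≠ 1.7321 ✗
  (3.5, 6.5, 60°): beam 1 = 1.5529 ≠ 1.7321 ✗
  (5.5, 7.5, 195°): beam 1 = 0.5774 ≠ 1.7321 ✗
  …
  (2.5, 1.5, 285°): r_1=1.7321, r_2=1.5529, r_3=0.5774, r_4=0.5176, r_5=1.0000, r_6=3.6235, r_7=1.7321 — all match ✓
Only this pose fits every beam.

(x, y, θ) = (2.5, 1.5, 285°)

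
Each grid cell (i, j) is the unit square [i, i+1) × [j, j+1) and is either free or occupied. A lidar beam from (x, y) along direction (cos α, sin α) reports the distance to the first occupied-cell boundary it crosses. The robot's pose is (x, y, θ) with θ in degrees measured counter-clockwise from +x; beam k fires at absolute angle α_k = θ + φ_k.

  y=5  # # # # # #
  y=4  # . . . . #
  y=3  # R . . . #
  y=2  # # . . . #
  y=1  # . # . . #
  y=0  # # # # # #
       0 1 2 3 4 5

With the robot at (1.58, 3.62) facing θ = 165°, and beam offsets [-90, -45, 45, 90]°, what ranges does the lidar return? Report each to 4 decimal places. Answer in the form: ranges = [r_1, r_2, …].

beam 1: φ=-90°, α=75°
  cosα=0.2588 sinα=0.9659 | (1,3) | tMaxX 1.6228 tMaxY 0.3934 | tΔX 3.8637 tΔY 1.0353
    t=0.3934 [y] (1,4)
    t=1.4287 [y] (1,5) — stop
  → r_1 = 1.4287
beam 2: φ=-45°, α=120°
  cosα=-0.5000 sinα=0.8660 | (1,3) | tMaxX 1.1600 tMaxY 0.4388 | tΔX 2.0000 tΔY 1.1547
    t=0.4388 [y] (1,4)
    t=1.1600 [x] (0,4) — stop
  → r_2 = 1.1600
beam 3: φ=45°, α=210°
  cosα=-0.8660 sinα=-0.5000 | (1,3) | tMaxX 0.6697 tMaxY 1.2400 | tΔX 1.1547 tΔY 2.0000
    t=0.6697 [x] (0,3) — stop
  → r_3 = 0.6697
beam 4: φ=90°, α=255°
  cosα=-0.2588 sinα=-0.9659 | (1,3) | tMaxX 2.2409 tMaxY 0.6419 | tΔX 3.8637 tΔY 1.0353
    t=0.6419 [y] (1,2) — stop
  → r_4 = 0.6419

ranges = [1.4287, 1.1600, 0.6697, 0.6419]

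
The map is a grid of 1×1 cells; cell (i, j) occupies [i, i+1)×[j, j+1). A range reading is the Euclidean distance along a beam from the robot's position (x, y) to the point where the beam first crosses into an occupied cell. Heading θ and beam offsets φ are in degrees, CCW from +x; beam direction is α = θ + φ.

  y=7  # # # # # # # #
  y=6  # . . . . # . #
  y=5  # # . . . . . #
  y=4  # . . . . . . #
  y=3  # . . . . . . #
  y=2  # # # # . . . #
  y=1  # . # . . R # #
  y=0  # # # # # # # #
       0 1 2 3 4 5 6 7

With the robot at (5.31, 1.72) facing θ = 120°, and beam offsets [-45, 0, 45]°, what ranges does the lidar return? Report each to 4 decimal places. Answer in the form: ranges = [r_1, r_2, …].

ranges = [5.4663, 6.0968, 1.3562]

beam 1: φ=-45°, α=75°
  cosα=0.2588 sinα=0.9659 | (5,1) | tMaxX 2.6660 tMaxY 0.2899 | tΔX 3.8637 tΔY 1.0353
    t=0.2899 [y] (5,2)
    t=1.3252 [y] (5,3)
    t=2.3604 [y] (5,4)
    t=2.6660 [x] (6,4)
    t=3.3957 [y] (6,5)
    t=4.4310 [y] (6,6)
    t=5.4663 [y] (6,7) — stop
  → r_1 = 5.4663
beam 2: φ=0°, α=120°
  cosα=-0.5000 sinα=0.8660 | (5,1) | tMaxX 0.6200 tMaxY 0.3233 | tΔX 2.0000 tΔY 1.1547
    t=0.3233 [y] (5,2)
    t=0.6200 [x] (4,2)
    t=1.4780 [y] (4,3)
    t=2.6200 [x] (3,3)
    t=2.6327 [y] (3,4)
    t=3.7874 [y] (3,5)
    t=4.6200 [x] (2,5)
    t=4.9421 [y] (2,6)
    t=6.0968 [y] (2,7) — stop
  → r_2 = 6.0968
beam 3: φ=45°, α=165°
  cosα=-0.9659 sinα=0.2588 | (5,1) | tMaxX 0.3209 tMaxY 1.0818 | tΔX 1.0353 tΔY 3.8637
    t=0.3209 [x] (4,1)
    t=1.0818 [y] (4,2)
    t=1.3562 [x] (3,2) — stop
  → r_3 = 1.3562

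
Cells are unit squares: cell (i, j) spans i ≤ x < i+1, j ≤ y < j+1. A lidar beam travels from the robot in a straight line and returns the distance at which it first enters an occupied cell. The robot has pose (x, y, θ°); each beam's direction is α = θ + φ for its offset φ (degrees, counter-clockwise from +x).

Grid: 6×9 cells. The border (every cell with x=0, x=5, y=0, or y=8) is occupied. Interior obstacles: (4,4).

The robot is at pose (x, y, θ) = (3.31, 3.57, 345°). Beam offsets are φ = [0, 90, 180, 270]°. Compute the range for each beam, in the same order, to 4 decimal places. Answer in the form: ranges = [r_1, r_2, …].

ranges = [1.7496, 4.5863, 2.3915, 2.6607]

beam 1: φ=0°, α=345°
  d=(0.9659,-0.2588)  start (3,3)  tX=0.7143 tY=2.2023  stride 1/|dx|=1.0353 1/|dy|=3.8637
    cross x-line → (4,3), t=0.7143
    cross x-line → (5,3), t=1.7496 (wall)
  → r_1 = 1.7496
beam 2: φ=90°, α=75°
  d=(0.2588,0.9659)  start (3,3)  tX=2.6660 tY=0.4452  stride 1/|dx|=3.8637 1/|dy|=1.0353
    cross y-line → (3,4), t=0.4452
    cross y-line → (3,5), t=1.4804
    cross y-line → (3,6), t=2.5157
    cross x-line → (4,6), t=2.6660
    cross y-line → (4,7), t=3.5510
    cross y-line → (4,8), t=4.5863 (wall)
  → r_2 = 4.5863
beam 3: φ=180°, α=165°
  d=(-0.9659,0.2588)  start (3,3)  tX=0.3209 tY=1.6614  stride 1/|dx|=1.0353 1/|dy|=3.8637
    cross x-line → (2,3), t=0.3209
    cross x-line → (1,3), t=1.3562
    cross y-line → (1,4), t=1.6614
    cross x-line → (0,4), t=2.3915 (wall)
  → r_3 = 2.3915
beam 4: φ=270°, α=255°
  d=(-0.2588,-0.9659)  start (3,3)  tX=1.1977 tY=0.5901  stride 1/|dx|=3.8637 1/|dy|=1.0353
    cross y-line → (3,2), t=0.5901
    cross x-line → (2,2), t=1.1977
    cross y-line → (2,1), t=1.6254
    cross y-line → (2,0), t=2.6607 (wall)
  → r_4 = 2.6607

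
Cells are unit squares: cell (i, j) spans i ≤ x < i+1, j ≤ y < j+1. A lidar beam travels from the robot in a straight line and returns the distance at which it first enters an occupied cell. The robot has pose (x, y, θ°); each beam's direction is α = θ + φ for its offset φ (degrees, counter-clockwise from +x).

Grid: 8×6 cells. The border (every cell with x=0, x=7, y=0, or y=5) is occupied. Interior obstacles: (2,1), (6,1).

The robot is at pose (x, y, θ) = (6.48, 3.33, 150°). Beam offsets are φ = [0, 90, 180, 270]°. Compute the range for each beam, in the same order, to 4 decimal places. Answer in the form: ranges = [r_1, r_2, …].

ranges = [3.3400, 2.6905, 0.6004, 1.0400]

beam 1: φ=0°, α=150°
  direction (-0.8660, 0.5000); cell (6,3); t to first gridline: x 0.5543, y 1.3400 (then +1.1547 / +2.0000)
    (5,3) via x @ 0.5543
    (5,4) via y @ 1.3400
    (4,4) via x @ 1.7090
    (3,4) via x @ 2.8637
    (3,5) via y @ 3.3400  # hit
  → r_1 = 3.3400
beam 2: φ=90°, α=240°
  direction (-0.5000, -0.8660); cell (6,3); t to first gridline: x 0.9600, y 0.3811 (then +2.0000 / +1.1547)
    (6,2) via y @ 0.3811
    (5,2) via x @ 0.9600
    (5,1) via y @ 1.5358
    (5,0) via y @ 2.6905  # hit
  → r_2 = 2.6905
beam 3: φ=180°, α=330°
  direction (0.8660, -0.5000); cell (6,3); t to first gridline: x 0.6004, y 0.6600 (then +1.1547 / +2.0000)
    (7,3) via x @ 0.6004  # hit
  → r_3 = 0.6004
beam 4: φ=270°, α=60°
  direction (0.5000, 0.8660); cell (6,3); t to first gridline: x 1.0400, y 0.7736 (then +2.0000 / +1.1547)
    (6,4) via y @ 0.7736
    (7,4) via x @ 1.0400  # hit
  → r_4 = 1.0400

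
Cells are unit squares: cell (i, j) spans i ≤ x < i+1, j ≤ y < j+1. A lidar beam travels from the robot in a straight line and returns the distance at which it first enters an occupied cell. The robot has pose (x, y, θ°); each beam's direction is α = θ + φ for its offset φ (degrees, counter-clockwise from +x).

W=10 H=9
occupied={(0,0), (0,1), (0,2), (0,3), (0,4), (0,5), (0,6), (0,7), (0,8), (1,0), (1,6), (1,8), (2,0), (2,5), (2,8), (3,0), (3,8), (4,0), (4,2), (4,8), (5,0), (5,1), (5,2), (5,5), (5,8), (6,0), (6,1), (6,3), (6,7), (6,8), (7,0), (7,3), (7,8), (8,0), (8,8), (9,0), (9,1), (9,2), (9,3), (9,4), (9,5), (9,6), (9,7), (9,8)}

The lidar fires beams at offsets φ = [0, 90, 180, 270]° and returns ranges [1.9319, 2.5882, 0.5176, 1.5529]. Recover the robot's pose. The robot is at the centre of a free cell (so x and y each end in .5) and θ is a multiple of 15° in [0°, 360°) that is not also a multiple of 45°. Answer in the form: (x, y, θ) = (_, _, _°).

Enumerate (i+0.5, j+0.5, θ) over the 46 free cells and 16 admissible headings. For each, cast all 4 beams and compare to the given ranges.
  (5.5, 6.5, 150°): beam 1 = 3.0000 ≠ 1.9319 ✗
  (4.5, 6.5, 15°): beam 2 = 1.5529 ≠ 2.5882 ✗
  (8.5, 3.5, 60°): beam 1 = 1.0000 ≠ 1.9319 ✗
  (3.5, 1.5, 30°): beam 1 = 1.0000 ≠ 1.9319 ✗
  (3.5, 4.5, 165°): beam 1 = 2.5882 ≠ 1.9319 ✗
  …
  (8.5, 6.5, 165°): r_1=1.9319, r_2=2.5882, r_3=0.5176, r_4=1.5529 — all match ✓
No second candidate reproduces the full scan.

(x, y, θ) = (8.5, 6.5, 165°)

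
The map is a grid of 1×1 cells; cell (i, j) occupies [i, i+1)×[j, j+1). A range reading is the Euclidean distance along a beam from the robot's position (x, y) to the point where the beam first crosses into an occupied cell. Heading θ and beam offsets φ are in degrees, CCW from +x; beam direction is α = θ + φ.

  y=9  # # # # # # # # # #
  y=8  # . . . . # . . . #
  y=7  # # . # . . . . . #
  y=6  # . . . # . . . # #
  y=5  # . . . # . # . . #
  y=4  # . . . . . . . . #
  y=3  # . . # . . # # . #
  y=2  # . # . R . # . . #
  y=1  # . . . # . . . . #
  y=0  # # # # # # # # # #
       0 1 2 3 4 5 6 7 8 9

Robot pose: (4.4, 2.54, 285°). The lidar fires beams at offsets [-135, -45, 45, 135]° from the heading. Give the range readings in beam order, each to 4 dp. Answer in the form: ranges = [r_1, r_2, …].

ranges = [0.9200, 0.6235, 3.0800, 3.2000]

beam 1: φ=-135°, α=150°
  direction (-0.8660, 0.5000); cell (4,2); t to first gridline: x 0.4619, y 0.9200 (then +1.1547 / +2.0000)
    (3,2) via x @ 0.4619
    (3,3) via y @ 0.9200  # hit
  → r_1 = 0.9200
beam 2: φ=-45°, α=240°
  direction (-0.5000, -0.8660); cell (4,2); t to first gridline: x 0.8000, y 0.6235 (then +2.0000 / +1.1547)
    (4,1) via y @ 0.6235  # hit
  → r_2 = 0.6235
beam 3: φ=45°, α=330°
  direction (0.8660, -0.5000); cell (4,2); t to first gridline: x 0.6928, y 1.0800 (then +1.1547 / +2.0000)
    (5,2) via x @ 0.6928
    (5,1) via y @ 1.0800
    (6,1) via x @ 1.8475
    (7,1) via x @ 3.0022
    (7,0) via y @ 3.0800  # hit
  → r_3 = 3.0800
beam 4: φ=135°, α=60°
  direction (0.5000, 0.8660); cell (4,2); t to first gridline: x 1.2000, y 0.5312 (then +2.0000 / +1.1547)
    (4,3) via y @ 0.5312
    (5,3) via x @ 1.2000
    (5,4) via y @ 1.6859
    (5,5) via y @ 2.8406
    (6,5) via x @ 3.2000  # hit
  → r_4 = 3.2000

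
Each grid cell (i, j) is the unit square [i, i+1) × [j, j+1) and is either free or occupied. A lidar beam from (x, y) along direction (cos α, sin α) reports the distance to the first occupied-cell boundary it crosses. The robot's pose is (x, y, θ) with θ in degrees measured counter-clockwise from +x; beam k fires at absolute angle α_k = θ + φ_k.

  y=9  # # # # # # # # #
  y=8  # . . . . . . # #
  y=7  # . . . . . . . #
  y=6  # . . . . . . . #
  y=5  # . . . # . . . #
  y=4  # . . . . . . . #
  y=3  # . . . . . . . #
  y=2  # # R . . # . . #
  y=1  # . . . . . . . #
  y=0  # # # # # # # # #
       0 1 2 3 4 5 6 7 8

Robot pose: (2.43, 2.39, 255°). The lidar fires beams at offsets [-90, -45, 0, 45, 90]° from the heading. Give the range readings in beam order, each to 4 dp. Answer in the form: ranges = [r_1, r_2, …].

beam 1: φ=-90°, α=165°
  cosα=-0.9659 sinα=0.2588 | (2,2) | tMaxX 0.4452 tMaxY 2.3569 | tΔX 1.0353 tΔY 3.8637
    t=0.4452 [x] (1,2) — stop
  → r_1 = 0.4452
beam 2: φ=-45°, α=210°
  cosα=-0.8660 sinα=-0.5000 | (2,2) | tMaxX 0.4965 tMaxY 0.7800 | tΔX 1.1547 tΔY 2.0000
    t=0.4965 [x] (1,2) — stop
  → r_2 = 0.4965
beam 3: φ=0°, α=255°
  cosα=-0.2588 sinα=-0.9659 | (2,2) | tMaxX 1.6614 tMaxY 0.4038 | tΔX 3.8637 tΔY 1.0353
    t=0.4038 [y] (2,1)
    t=1.4390 [y] (2,0) — stop
  → r_3 = 1.4390
beam 4: φ=45°, α=300°
  cosα=0.5000 sinα=-0.8660 | (2,2) | tMaxX 1.1400 tMaxY 0.4503 | tΔX 2.0000 tΔY 1.1547
    t=0.4503 [y] (2,1)
    t=1.1400 [x] (3,1)
    t=1.6050 [y] (3,0) — stop
  → r_4 = 1.6050
beam 5: φ=90°, α=345°
  cosα=0.9659 sinα=-0.2588 | (2,2) | tMaxX 0.5901 tMaxY 1.5068 | tΔX 1.0353 tΔY 3.8637
    t=0.5901 [x] (3,2)
    t=1.5068 [y] (3,1)
    t=1.6254 [x] (4,1)
    t=2.6607 [x] (5,1)
    t=3.6959 [x] (6,1)
    t=4.7312 [x] (7,1)
    t=5.3705 [y] (7,0) — stop
  → r_5 = 5.3705

ranges = [0.4452, 0.4965, 1.4390, 1.6050, 5.3705]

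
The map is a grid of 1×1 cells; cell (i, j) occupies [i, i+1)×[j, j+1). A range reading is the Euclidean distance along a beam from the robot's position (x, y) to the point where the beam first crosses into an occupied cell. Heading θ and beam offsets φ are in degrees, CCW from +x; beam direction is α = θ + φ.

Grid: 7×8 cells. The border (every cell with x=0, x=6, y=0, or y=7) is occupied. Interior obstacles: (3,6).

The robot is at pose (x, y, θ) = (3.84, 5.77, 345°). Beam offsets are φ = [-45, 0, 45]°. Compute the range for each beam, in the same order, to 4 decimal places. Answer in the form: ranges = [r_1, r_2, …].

beam 1: φ=-45°, α=300°
  direction (0.5000, -0.8660); cell (3,5); t to first gridline: x 0.3200, y 0.8891 (then +2.0000 / +1.1547)
    (4,5) via x @ 0.3200
    (4,4) via y @ 0.8891
    (4,3) via y @ 2.0438
    (5,3) via x @ 2.3200
    (5,2) via y @ 3.1985
    (6,2) via x @ 4.3200  # hit
  → r_1 = 4.3200
beam 2: φ=0°, α=345°
  direction (0.9659, -0.2588); cell (3,5); t to first gridline: x 0.1656, y 2.9751 (then +1.0353 / +3.8637)
    (4,5) via x @ 0.1656
    (5,5) via x @ 1.2009
    (6,5) via x @ 2.2362  # hit
  → r_2 = 2.2362
beam 3: φ=45°, α=30°
  direction (0.8660, 0.5000); cell (3,5); t to first gridline: x 0.1848, y 0.4600 (then +1.1547 / +2.0000)
    (4,5) via x @ 0.1848
    (4,6) via y @ 0.4600
    (5,6) via x @ 1.3395
    (5,7) via y @ 2.4600  # hit
  → r_3 = 2.4600

ranges = [4.3200, 2.2362, 2.4600]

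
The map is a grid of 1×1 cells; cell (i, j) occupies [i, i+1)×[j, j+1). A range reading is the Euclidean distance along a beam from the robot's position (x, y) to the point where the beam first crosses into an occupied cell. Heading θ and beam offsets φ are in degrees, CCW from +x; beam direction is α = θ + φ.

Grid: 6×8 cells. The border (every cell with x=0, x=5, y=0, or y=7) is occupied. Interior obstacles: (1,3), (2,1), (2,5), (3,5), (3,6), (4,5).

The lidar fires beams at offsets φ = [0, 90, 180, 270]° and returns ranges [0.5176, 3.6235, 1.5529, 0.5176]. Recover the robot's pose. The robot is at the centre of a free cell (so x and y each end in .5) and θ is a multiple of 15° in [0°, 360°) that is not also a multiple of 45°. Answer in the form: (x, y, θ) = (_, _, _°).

Candidates: 18 free-cell centres × 16 headings = 288 poses. Raycast each; keep the one whose scan matches to 4 dp.
  (2.5, 3.5, 105°): beam 1 = 1.5529 ≠ 0.5176 ✗
  (2.5, 4.5, 285°): beam 1 = 3.6235 ≠ 0.5176 ✗
  (4.5, 2.5, 105°): beam 1 = 2.5882 ≠ 0.5176 ✗
  …
  (4.5, 1.5, 15°): r_1=0.5176, r_2=3.6235, r_3=1.5529, r_4=0.5176 — all match ✓
Only this pose fits every beam.

(x, y, θ) = (4.5, 1.5, 15°)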